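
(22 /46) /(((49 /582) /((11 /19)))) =70422/21413 = 3.29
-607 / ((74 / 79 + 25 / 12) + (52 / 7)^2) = -28196364/2703679 = -10.43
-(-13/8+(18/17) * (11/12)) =89/136 = 0.65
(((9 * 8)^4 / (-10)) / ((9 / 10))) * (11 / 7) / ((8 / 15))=-61585920/7 = -8797988.57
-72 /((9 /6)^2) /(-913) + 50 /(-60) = -4373/5478 = -0.80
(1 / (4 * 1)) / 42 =1/168 = 0.01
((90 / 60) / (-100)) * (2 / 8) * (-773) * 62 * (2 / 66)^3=23963/4791600 = 0.01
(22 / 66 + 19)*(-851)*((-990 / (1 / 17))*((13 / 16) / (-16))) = -899919735/64 = -14061245.86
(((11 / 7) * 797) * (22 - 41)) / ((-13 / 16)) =2665168/91 = 29287.56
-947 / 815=-1.16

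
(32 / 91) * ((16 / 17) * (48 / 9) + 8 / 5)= 2.33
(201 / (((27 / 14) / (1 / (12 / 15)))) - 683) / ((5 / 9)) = -9949/10 = -994.90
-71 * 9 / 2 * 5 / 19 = -84.08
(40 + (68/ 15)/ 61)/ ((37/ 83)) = 89.90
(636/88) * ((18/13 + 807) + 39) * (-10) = -8757720/143 = -61242.80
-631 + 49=-582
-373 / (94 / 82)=-15293/47 = -325.38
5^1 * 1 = 5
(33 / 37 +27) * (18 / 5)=18576/185 = 100.41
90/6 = 15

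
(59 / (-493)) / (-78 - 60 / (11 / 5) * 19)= 649/3233094 = 0.00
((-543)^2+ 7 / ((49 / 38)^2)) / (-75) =-101134651/25725 = -3931.38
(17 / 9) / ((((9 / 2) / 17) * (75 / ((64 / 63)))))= 36992/382725 = 0.10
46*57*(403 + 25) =1122216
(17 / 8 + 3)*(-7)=-287/8 = -35.88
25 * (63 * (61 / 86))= 96075/86 = 1117.15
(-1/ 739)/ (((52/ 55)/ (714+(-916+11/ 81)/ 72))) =-224942465/224112096 = -1.00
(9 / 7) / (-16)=-9/112 = -0.08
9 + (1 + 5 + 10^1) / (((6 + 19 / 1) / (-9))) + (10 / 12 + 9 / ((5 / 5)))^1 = 1961/150 = 13.07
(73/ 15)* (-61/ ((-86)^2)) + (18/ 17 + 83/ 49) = 250676071/92413020 = 2.71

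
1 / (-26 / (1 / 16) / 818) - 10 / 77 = -33573/16016 = -2.10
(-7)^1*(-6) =42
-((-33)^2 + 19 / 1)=-1108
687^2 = 471969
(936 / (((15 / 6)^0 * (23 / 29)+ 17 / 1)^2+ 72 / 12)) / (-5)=-131196/226085 = -0.58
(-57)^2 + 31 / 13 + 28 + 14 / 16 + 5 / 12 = 3280.68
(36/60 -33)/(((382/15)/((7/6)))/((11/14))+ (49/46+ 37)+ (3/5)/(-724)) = -0.49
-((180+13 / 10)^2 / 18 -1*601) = -1225.09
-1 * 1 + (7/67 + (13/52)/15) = -0.88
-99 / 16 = -6.19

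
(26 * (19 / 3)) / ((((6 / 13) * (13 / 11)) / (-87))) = -78793/3 = -26264.33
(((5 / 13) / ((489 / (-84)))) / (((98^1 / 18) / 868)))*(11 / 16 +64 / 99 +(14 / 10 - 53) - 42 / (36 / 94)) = 39266677/23309 = 1684.61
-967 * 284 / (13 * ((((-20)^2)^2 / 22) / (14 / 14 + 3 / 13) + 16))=-755227/211822 = -3.57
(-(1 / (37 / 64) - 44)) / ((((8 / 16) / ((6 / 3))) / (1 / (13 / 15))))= 195.09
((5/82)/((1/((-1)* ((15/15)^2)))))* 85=-425/82 = -5.18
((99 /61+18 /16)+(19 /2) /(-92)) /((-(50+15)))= -7421/182390 = -0.04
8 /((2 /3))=12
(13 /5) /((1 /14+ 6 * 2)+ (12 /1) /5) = 182/1013 = 0.18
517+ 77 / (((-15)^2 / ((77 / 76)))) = 8846629/17100 = 517.35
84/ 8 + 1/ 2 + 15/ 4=59/4 = 14.75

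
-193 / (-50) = 3.86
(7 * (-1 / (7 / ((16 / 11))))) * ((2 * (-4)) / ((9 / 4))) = 512/99 = 5.17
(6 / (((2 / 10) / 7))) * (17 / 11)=3570/11 = 324.55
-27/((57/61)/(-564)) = 309636/19 = 16296.63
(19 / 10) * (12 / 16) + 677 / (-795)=3647/6360 = 0.57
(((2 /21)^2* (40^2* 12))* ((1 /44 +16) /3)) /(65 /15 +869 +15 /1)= 300800/287287 = 1.05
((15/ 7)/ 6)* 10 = 25/7 = 3.57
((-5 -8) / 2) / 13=-1/2 = -0.50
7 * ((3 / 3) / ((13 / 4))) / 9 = 28/117 = 0.24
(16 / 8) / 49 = 0.04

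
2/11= 0.18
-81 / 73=-1.11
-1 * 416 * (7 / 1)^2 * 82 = -1671488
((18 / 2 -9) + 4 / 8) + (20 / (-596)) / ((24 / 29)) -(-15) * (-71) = -3806797/3576 = -1064.54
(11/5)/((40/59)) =649/200 = 3.24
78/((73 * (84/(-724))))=-4706/511 = -9.21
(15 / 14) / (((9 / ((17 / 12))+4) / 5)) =1275/2464 = 0.52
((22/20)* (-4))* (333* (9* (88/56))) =-20722.11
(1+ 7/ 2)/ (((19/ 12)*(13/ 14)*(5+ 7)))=63/247 = 0.26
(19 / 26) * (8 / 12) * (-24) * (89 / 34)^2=-300998/3757 = -80.12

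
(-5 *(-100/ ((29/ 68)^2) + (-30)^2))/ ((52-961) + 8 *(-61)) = 1472500/1174877 = 1.25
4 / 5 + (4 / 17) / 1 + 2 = 258/85 = 3.04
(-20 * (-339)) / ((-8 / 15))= -25425/2 = -12712.50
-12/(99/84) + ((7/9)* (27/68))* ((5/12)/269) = -10.18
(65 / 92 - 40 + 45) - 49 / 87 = 41167/8004 = 5.14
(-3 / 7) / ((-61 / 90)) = 270/427 = 0.63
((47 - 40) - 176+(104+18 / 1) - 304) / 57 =-117/19 = -6.16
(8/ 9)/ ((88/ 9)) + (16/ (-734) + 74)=299017/4037 = 74.07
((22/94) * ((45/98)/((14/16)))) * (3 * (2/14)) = 5940/112847 = 0.05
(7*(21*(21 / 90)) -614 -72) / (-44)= 6517/440 = 14.81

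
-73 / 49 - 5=-318/49 = -6.49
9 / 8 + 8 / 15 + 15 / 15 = 319/120 = 2.66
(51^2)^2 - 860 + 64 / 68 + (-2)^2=114993881/17 = 6764345.94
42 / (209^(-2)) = 1834602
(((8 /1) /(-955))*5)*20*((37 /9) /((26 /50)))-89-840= -20908363/22347 = -935.62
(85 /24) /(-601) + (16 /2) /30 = 6269/24040 = 0.26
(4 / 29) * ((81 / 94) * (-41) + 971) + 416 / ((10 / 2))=1446538/6815 = 212.26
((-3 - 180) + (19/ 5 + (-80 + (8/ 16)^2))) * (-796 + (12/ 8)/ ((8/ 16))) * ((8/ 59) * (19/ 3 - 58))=-254630714/177 = -1438591.60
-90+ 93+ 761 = 764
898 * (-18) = -16164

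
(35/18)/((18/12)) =35/27 = 1.30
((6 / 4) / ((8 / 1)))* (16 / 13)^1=3/13 = 0.23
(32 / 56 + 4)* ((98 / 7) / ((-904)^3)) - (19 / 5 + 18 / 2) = -738763269/57715880 = -12.80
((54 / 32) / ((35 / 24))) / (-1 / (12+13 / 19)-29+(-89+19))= -19521/1671460 = -0.01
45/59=0.76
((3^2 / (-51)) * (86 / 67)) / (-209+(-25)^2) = -129/236912 = 0.00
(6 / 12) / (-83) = -1/166 = -0.01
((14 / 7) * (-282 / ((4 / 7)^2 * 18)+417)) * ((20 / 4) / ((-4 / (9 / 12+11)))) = -4162555/384 = -10839.99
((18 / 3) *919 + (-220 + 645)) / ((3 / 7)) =41573/3 = 13857.67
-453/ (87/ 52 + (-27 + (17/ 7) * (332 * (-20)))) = 164892/5878979 = 0.03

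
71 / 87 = 0.82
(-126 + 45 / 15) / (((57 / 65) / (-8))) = 21320/19 = 1122.11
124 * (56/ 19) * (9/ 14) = 4464/19 = 234.95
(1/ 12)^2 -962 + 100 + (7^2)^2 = 221617/144 = 1539.01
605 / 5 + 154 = 275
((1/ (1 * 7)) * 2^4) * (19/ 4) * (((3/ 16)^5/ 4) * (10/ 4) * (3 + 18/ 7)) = 0.01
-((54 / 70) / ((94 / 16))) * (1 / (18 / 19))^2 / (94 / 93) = -11191/77315 = -0.14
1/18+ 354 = 6373/18 = 354.06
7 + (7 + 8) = 22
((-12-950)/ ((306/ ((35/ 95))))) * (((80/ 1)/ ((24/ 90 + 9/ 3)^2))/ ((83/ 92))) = -88504000/9195487 = -9.62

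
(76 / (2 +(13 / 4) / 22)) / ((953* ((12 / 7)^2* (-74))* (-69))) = 1463/591221187 = 0.00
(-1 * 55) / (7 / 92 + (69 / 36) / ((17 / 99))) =-21505/4394 = -4.89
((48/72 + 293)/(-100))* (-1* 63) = 18501/100 = 185.01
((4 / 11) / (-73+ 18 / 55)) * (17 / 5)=-68/3997 = -0.02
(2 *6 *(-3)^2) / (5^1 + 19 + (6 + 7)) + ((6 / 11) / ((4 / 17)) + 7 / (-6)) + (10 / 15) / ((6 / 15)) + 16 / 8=3149/407 = 7.74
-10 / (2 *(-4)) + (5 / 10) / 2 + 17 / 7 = 55/14 = 3.93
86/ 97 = 0.89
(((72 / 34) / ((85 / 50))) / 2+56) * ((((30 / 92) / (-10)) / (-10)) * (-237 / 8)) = -2908701/531760 = -5.47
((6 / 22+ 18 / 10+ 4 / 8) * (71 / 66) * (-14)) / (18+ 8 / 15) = -140651/67276 = -2.09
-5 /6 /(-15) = 0.06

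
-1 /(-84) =1/84 = 0.01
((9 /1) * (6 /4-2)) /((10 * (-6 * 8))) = 3/320 = 0.01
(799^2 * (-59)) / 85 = -2215627/5 = -443125.40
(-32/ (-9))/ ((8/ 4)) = 16/9 = 1.78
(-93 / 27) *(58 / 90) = -899/405 = -2.22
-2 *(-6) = 12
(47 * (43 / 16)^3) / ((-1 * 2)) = -3736829/8192 = -456.16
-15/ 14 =-1.07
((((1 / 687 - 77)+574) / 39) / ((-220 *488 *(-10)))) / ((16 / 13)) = 97/10057680 = 0.00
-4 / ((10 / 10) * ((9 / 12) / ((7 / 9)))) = -112/27 = -4.15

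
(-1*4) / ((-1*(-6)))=-2/3 = -0.67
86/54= 43/27 = 1.59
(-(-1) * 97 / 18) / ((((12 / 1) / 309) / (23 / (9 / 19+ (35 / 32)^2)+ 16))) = 402697246/97473 = 4131.37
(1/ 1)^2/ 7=1/7 = 0.14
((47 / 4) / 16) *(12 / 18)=47/96 = 0.49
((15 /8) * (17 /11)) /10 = 51/176 = 0.29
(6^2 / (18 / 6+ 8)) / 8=9/22 = 0.41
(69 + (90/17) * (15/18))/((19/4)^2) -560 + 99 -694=-7068267/6137 = -1151.75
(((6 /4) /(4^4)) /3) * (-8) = -0.02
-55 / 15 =-11/3 = -3.67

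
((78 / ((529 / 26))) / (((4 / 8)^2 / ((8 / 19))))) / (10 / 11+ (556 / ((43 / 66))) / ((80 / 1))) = 306958080/550362607 = 0.56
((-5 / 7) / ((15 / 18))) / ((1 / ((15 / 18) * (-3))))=15/7 = 2.14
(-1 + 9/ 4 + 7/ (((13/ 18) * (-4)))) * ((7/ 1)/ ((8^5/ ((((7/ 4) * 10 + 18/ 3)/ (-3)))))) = 20069/10223616 = 0.00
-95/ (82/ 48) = -2280/41 = -55.61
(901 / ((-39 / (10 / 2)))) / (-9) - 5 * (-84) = 151925/351 = 432.83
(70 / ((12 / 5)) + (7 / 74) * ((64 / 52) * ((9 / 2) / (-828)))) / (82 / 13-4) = 1935983/153180 = 12.64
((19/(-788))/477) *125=-2375/375876 = -0.01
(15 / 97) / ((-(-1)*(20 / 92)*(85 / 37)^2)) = 94461/700825 = 0.13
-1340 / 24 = -335/6 = -55.83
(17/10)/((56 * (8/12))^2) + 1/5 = 0.20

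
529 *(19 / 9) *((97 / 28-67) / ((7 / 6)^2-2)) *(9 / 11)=6996807/77 = 90867.62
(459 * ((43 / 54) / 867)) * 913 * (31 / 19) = 1217029/1938 = 627.98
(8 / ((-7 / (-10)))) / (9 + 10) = 80/133 = 0.60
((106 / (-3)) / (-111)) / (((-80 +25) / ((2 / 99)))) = -212/1813185 = 0.00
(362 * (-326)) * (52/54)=-3068312/27 = -113641.19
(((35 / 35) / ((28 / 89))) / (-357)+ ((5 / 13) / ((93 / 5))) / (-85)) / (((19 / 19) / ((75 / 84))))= -0.01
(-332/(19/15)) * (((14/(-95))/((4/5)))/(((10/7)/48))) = 585648/361 = 1622.29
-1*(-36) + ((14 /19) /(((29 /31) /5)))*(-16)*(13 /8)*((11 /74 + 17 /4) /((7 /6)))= -7136658/20387 = -350.06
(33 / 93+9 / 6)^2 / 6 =13225/23064 = 0.57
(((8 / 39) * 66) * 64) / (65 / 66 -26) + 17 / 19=-13760185/407797 = -33.74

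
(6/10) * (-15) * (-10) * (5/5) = 90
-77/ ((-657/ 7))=539/657 = 0.82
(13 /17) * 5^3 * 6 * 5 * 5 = 243750/17 = 14338.24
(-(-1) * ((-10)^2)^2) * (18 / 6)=30000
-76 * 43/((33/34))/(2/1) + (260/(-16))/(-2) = -442303/264 = -1675.39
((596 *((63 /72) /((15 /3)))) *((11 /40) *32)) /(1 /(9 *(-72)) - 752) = -14869008/12182425 = -1.22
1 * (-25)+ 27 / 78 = -641/26 = -24.65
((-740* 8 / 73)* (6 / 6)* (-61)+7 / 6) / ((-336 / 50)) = -54180775/73584 = -736.31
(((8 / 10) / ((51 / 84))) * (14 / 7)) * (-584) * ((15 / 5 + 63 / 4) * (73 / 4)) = -8952720/17 = -526630.59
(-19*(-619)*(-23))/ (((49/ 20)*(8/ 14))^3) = -33812875/343 = -98579.81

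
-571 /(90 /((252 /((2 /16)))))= -12790.40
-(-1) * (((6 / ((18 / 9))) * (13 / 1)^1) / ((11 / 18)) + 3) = 735/11 = 66.82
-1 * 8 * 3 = -24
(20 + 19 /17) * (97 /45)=45.52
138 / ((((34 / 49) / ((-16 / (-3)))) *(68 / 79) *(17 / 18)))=6410376/4913 = 1304.78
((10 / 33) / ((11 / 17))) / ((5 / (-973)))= -33082/363 = -91.13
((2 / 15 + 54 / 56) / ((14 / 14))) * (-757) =-348977/420 = -830.90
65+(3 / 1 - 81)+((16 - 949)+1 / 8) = -7567/8 = -945.88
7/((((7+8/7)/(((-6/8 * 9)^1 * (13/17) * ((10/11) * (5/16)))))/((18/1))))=-1289925/56848 = -22.69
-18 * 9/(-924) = 27/154 = 0.18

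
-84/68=-21/17 = -1.24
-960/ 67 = -14.33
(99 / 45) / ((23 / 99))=1089/115 = 9.47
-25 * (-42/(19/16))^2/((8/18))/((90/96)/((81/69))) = -88108.65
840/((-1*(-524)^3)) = 105/17984728 = 0.00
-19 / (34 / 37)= -703/34 = -20.68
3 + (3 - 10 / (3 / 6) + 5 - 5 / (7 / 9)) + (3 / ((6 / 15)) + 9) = 15/14 = 1.07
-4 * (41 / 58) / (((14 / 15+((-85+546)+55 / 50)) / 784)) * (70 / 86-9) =39.19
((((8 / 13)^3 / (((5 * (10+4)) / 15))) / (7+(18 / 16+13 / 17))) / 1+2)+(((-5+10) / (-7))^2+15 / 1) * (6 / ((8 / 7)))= 73871880/885391 = 83.43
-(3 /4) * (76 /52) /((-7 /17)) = 969/364 = 2.66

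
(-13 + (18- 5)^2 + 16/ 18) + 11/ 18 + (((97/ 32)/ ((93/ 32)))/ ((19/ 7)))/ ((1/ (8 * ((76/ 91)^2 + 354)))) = 168292765/134862 = 1247.89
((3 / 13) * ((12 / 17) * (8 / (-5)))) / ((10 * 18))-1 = -5533/5525 = -1.00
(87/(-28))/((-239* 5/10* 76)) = 87/254296 = 0.00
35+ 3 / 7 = 248/7 = 35.43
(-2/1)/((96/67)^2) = -4489/4608 = -0.97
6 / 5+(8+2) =11.20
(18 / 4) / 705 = 3/470 = 0.01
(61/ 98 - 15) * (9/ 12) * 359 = -1517493/392 = -3871.16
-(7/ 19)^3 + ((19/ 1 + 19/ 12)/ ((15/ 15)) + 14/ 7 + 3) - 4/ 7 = 14381947/576156 = 24.96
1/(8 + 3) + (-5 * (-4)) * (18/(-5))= -791/11 = -71.91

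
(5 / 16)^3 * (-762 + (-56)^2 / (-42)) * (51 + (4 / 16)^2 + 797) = -709545625/32768 = -21653.61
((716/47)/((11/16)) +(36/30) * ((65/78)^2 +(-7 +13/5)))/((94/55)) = 1373561/132540 = 10.36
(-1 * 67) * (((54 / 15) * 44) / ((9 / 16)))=-94336/5 = -18867.20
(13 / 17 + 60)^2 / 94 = 1067089/27166 = 39.28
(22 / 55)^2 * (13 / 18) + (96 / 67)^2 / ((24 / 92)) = 8065514/1010025 = 7.99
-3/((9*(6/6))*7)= -1/21 = -0.05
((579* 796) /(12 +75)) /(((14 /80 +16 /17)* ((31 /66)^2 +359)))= 162231168/12278803 = 13.21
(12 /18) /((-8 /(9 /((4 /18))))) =-27/8 = -3.38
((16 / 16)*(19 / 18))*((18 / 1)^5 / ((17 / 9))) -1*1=17950879/17 = 1055934.06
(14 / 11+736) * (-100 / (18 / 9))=-405500/11 = -36863.64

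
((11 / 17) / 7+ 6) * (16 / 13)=11600/1547 = 7.50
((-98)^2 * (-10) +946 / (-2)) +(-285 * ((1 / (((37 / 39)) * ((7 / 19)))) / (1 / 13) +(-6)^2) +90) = -30376302/259 = -117283.02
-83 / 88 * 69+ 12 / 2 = -5199/88 = -59.08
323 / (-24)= -323/24 = -13.46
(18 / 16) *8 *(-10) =-90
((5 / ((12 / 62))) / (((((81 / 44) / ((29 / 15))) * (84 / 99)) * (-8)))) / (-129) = 108779/3510864 = 0.03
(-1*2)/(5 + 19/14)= -28/89 = -0.31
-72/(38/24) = -864/19 = -45.47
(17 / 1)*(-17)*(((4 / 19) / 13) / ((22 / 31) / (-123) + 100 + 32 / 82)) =-2203914/47271601 = -0.05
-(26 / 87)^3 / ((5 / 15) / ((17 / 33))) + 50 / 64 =171526981/231793056 = 0.74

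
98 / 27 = 3.63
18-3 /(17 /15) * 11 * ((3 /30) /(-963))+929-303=2342883/3638 = 644.00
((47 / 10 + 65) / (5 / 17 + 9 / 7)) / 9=82943/16920 = 4.90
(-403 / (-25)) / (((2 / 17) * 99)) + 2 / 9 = 7951/4950 = 1.61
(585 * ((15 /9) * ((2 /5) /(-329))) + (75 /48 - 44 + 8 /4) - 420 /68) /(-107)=4277471/9575216 = 0.45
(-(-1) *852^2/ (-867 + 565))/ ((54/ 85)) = -1713940/453 = -3783.53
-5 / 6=-0.83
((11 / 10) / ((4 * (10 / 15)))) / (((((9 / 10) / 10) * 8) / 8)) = 4.58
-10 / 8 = -5/4 = -1.25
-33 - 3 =-36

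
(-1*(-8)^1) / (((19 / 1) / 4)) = 32/19 = 1.68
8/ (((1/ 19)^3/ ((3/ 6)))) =27436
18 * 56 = 1008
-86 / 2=-43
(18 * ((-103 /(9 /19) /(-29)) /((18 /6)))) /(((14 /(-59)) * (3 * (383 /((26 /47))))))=-3002038/32887827 = -0.09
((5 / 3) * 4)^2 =400/9 = 44.44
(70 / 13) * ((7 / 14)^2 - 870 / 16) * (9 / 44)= -136395/2288 = -59.61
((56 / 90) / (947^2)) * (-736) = -20608/40356405 = 0.00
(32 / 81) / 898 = 16/36369 = 0.00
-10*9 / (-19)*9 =810/19 = 42.63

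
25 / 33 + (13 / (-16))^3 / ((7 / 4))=106699/236544 = 0.45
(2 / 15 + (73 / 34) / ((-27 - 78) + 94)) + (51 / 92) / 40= -19817/412896 = -0.05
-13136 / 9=-1459.56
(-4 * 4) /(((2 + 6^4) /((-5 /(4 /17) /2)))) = 85/649 = 0.13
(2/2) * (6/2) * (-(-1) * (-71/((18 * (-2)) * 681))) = 71/8172 = 0.01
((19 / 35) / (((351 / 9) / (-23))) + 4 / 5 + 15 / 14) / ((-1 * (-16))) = 121/1248 = 0.10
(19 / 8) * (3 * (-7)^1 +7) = -133/4 = -33.25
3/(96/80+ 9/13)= 65/41 = 1.59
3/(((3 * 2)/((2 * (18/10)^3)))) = 729/125 = 5.83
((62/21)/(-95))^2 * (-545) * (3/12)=-104749/796005 = -0.13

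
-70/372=-0.19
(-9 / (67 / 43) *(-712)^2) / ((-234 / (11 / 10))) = 13764.90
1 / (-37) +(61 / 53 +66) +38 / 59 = 7840688/115699 = 67.77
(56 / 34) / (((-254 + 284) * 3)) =14/765 = 0.02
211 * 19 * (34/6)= 68153/3 = 22717.67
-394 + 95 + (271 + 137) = 109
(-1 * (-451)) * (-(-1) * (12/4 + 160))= 73513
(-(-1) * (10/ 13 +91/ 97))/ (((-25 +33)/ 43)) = 92579/10088 = 9.18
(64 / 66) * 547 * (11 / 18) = 8752/27 = 324.15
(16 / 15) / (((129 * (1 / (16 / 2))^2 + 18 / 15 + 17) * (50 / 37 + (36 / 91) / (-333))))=1723904/44112111 = 0.04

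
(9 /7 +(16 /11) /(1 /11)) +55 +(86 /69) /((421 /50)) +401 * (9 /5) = 807509357/1016715 = 794.23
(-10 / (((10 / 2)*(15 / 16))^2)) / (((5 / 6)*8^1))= -128/1875 = -0.07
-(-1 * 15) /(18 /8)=20/3 = 6.67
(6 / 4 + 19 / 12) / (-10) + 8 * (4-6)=-1957/120 = -16.31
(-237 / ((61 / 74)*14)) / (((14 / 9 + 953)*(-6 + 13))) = -78921/25678499 = 0.00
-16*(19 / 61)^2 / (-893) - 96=-16788848/174887 = -96.00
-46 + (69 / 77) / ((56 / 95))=-191797/4312 = -44.48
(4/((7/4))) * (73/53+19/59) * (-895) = -76096480/21889 = -3476.47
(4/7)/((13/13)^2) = 4/7 = 0.57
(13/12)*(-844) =-2743/3 = -914.33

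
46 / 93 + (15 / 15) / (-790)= 36247/73470 = 0.49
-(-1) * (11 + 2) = 13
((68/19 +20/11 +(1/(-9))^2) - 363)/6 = -3026825/50787 = -59.60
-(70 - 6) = -64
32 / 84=0.38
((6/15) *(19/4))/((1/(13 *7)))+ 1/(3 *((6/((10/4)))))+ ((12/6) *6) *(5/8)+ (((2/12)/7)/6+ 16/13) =82707/455 = 181.77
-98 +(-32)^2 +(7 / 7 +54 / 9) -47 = 886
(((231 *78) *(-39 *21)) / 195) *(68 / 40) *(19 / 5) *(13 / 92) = -794404611/11500 = -69078.66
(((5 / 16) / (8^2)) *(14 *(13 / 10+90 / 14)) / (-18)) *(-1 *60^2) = 105.66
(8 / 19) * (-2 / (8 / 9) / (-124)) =9/1178 = 0.01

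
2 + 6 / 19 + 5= 139/19 = 7.32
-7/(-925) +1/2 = 939/1850 = 0.51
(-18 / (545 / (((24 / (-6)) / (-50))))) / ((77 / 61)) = -2196/1049125 = 0.00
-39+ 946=907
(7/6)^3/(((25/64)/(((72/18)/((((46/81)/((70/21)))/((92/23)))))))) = 43904/115 = 381.77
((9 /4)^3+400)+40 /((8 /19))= 32409/64 = 506.39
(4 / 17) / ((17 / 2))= 8/289 = 0.03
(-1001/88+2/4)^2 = 7569/64 = 118.27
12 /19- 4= -64/19 = -3.37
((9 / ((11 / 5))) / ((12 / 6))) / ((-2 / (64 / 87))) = -240/319 = -0.75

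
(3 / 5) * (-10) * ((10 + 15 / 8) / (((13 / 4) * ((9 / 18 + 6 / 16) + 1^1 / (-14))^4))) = -186855424/3553875 = -52.58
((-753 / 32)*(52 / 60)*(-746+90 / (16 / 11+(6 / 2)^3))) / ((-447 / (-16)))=379336802/699555 = 542.25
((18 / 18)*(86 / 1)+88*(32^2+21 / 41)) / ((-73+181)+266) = 1849983/7667 = 241.29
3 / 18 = 1/6 = 0.17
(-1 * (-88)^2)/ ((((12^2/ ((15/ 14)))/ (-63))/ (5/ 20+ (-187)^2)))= 253876755/2 = 126938377.50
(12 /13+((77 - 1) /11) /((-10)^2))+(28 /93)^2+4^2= 528203603/30920175 = 17.08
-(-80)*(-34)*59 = -160480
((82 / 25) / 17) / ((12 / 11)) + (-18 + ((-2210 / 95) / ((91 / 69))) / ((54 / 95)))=-2616179/53550 = -48.85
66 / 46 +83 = 1942/23 = 84.43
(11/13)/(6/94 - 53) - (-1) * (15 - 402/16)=-41000/4043 = -10.14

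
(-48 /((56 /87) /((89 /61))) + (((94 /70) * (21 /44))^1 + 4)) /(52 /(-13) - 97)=9784793/9487940 = 1.03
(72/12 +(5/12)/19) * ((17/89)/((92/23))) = 23341/81168 = 0.29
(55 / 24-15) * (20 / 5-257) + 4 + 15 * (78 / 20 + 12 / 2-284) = -21415/24 = -892.29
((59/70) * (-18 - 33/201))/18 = -71803/84420 = -0.85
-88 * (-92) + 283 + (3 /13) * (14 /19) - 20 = 2064715/247 = 8359.17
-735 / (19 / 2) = -1470/19 = -77.37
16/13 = 1.23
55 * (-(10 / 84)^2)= -1375/1764 = -0.78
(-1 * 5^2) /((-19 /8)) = 200/19 = 10.53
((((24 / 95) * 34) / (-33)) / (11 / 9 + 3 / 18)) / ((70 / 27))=-66096/914375 = -0.07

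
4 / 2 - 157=-155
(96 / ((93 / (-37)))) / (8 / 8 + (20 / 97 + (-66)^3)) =114848/864496845 = 0.00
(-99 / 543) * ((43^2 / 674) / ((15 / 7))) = -0.23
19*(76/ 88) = 361/22 = 16.41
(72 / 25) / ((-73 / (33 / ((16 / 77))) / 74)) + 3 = -840678/1825 = -460.65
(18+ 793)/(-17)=-811/17 = -47.71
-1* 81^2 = -6561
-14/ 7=-2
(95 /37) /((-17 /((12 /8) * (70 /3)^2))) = -232750/1887 = -123.34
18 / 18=1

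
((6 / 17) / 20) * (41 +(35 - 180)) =-156/85 = -1.84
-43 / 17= -2.53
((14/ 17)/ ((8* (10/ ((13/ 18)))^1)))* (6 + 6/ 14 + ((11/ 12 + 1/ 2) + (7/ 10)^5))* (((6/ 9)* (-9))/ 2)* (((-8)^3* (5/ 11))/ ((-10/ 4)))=-16.64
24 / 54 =0.44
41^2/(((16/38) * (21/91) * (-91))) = -31939/168 = -190.11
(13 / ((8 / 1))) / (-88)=-13/704 = -0.02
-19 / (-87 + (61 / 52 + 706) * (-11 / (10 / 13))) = 760/407983 = 0.00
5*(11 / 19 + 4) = 435/19 = 22.89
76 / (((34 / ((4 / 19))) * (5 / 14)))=112/85 = 1.32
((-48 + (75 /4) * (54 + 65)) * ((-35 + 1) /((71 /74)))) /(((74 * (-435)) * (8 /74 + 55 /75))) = 77367/27086 = 2.86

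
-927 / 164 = -5.65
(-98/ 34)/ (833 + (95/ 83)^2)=-337561/97708554 = 0.00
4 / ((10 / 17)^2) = 289/25 = 11.56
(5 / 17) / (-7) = -5/119 = -0.04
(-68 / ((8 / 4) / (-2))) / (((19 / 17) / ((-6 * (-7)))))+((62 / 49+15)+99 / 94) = 225146123/87514 = 2572.69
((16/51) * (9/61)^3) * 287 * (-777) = -224.69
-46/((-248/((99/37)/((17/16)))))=9108/19499 = 0.47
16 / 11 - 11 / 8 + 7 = 623/88 = 7.08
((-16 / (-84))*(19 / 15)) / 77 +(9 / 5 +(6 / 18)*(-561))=-185.20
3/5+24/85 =15/17 = 0.88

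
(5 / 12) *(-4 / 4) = -5/12 = -0.42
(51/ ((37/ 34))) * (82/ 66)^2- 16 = 756722/13431 = 56.34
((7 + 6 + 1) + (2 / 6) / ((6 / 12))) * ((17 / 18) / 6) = 187/81 = 2.31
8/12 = 2/3 = 0.67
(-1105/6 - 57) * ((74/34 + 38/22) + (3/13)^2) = -180951691/189618 = -954.30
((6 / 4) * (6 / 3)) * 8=24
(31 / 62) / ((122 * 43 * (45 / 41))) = 41/472140 = 0.00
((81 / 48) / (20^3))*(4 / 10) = 27/320000 = 0.00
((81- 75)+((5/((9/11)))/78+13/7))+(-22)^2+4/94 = 113626265/230958 = 491.98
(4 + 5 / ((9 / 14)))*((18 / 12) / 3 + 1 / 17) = 1007/153 = 6.58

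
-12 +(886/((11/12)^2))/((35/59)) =7476636/4235 = 1765.44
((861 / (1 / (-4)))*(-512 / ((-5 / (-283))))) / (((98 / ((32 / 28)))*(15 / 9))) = 855465984/1225 = 698339.58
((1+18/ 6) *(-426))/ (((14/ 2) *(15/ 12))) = -6816/35 = -194.74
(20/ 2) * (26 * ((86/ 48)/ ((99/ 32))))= 44720/297 = 150.57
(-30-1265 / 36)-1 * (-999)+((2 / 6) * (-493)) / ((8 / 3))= 62801/72 = 872.24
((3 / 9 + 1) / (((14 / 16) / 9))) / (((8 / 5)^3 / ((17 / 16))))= 6375/1792 = 3.56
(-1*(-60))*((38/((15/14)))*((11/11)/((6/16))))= 5674.67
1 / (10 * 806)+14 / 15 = 0.93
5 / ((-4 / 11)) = -55/4 = -13.75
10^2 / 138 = 50/69 = 0.72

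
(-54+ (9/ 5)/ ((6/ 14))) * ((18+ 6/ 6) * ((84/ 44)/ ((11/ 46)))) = -4570146/605 = -7553.96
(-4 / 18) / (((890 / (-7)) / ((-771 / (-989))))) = 1799/1320315 = 0.00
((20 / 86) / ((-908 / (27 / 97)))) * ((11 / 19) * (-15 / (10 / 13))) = 57915/71958092 = 0.00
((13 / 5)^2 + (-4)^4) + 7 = 6744/25 = 269.76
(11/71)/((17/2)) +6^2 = 43474/1207 = 36.02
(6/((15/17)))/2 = 17/5 = 3.40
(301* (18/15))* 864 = 1560384/5 = 312076.80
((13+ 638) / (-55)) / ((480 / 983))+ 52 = 244289/8800 = 27.76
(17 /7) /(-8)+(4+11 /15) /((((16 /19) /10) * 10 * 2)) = 8423/3360 = 2.51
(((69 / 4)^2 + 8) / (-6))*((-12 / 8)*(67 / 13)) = 327563/832 = 393.71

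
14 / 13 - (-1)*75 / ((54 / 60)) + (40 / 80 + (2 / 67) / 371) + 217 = 585357649/1938846 = 301.91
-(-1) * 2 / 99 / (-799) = -2/79101 = 0.00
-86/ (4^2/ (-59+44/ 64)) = 313.43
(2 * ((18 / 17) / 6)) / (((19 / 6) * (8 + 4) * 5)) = 3/1615 = 0.00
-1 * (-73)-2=71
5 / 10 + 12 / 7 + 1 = 45/14 = 3.21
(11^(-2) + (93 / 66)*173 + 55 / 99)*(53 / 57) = 227.19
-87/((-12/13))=377/4 = 94.25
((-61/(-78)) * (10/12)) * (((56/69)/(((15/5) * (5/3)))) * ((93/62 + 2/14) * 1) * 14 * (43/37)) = 36722/12987 = 2.83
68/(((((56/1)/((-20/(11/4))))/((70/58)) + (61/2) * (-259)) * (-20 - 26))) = 850/4545881 = 0.00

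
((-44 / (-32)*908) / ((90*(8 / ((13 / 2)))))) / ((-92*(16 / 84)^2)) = -1590589/471040 = -3.38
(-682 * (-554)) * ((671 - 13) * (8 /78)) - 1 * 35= 994441931/39 = 25498511.05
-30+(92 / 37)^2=-32606/1369 = -23.82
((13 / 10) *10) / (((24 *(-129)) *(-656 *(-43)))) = -13/87331968 = 0.00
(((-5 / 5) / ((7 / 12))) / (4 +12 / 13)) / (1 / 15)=-585/112 = -5.22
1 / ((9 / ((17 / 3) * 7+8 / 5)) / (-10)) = -1238/27 = -45.85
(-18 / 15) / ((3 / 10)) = -4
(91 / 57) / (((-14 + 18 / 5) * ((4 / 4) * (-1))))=35/228 = 0.15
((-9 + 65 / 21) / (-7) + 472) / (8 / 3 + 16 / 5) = 86885/1078 = 80.60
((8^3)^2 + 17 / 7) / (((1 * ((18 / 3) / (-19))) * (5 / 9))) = -20919285/14 = -1494234.64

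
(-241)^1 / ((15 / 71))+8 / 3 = -17071/15 = -1138.07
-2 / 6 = -1/3 = -0.33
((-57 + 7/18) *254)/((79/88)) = -11388344/711 = -16017.36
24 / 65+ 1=89/65 = 1.37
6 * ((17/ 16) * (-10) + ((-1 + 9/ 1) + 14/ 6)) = -7/4 = -1.75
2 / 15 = 0.13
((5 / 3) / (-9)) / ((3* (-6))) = 5/486 = 0.01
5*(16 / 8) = 10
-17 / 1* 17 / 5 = -289/5 = -57.80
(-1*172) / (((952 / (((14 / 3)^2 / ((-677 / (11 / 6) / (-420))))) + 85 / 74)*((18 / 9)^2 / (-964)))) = 192250520/183583 = 1047.21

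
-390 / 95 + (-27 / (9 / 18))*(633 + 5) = -654666/19 = -34456.11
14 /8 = 7/4 = 1.75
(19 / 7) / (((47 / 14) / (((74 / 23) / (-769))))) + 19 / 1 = 15791679/831289 = 19.00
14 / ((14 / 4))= 4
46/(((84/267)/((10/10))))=2047/14 = 146.21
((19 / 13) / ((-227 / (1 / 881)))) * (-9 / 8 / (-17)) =-171/353577016 = 0.00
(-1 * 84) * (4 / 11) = -30.55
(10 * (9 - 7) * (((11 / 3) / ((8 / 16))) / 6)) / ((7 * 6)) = 110/189 = 0.58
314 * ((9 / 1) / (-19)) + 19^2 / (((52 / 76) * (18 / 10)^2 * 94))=-147.00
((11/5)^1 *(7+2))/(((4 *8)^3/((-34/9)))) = -187/81920 = 0.00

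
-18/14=-9/7 = -1.29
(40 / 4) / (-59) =-10/59 = -0.17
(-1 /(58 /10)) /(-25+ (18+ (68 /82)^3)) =344605/12851147 = 0.03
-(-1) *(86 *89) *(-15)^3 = -25832250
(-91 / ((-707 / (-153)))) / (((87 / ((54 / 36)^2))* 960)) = -1989/3749120 = 0.00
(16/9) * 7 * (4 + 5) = 112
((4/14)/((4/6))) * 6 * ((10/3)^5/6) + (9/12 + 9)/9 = 402457/2268 = 177.45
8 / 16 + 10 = 21/2 = 10.50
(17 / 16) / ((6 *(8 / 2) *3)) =17/1152 = 0.01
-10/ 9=-1.11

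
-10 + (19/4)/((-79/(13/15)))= -47647/4740 = -10.05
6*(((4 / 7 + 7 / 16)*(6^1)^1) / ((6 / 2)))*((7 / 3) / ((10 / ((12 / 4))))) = 339/40 = 8.48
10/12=5/6 = 0.83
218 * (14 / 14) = 218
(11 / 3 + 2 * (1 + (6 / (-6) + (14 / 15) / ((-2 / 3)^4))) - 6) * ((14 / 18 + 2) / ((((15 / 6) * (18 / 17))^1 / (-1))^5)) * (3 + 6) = -606278939/442867500 = -1.37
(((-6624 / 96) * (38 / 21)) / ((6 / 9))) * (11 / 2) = -14421/14 = -1030.07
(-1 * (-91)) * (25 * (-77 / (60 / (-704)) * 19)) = 117157040/3 = 39052346.67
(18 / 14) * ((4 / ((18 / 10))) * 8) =160/7 = 22.86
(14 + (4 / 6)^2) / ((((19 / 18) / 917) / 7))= 1668940/19 = 87838.95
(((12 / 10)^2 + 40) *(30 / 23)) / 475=6216/54625 = 0.11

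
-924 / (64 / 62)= -7161/8 = -895.12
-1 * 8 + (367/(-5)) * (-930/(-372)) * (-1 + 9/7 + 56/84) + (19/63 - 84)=-16787/63 = -266.46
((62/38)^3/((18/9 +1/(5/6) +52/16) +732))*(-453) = -2.66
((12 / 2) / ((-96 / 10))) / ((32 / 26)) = -65/128 = -0.51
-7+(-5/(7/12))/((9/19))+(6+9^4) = 137380/21 = 6541.90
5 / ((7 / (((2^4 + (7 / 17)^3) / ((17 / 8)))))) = 3158040/584647 = 5.40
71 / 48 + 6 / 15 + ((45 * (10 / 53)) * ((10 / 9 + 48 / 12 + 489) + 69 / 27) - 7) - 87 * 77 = -31636417/12720 = -2487.14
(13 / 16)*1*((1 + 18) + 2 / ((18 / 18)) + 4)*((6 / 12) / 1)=325/32 = 10.16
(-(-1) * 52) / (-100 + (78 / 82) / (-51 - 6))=-40508/77913 = -0.52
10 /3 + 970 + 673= 1646.33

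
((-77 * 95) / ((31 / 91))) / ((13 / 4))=-204820/31 = -6607.10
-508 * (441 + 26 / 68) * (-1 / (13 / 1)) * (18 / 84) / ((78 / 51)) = 5717667/2366 = 2416.60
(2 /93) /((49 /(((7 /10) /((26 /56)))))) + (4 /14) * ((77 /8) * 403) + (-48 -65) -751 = 5905981/24180 = 244.25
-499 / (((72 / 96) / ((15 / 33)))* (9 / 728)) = -7265440/297 = -24462.76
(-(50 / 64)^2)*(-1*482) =150625/512 = 294.19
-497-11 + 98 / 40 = -10111/20 = -505.55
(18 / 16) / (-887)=-9/7096 = 0.00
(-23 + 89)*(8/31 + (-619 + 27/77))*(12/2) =-244882.95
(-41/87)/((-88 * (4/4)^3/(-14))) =-287/3828 = -0.07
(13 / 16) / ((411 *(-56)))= -13/368256 = 0.00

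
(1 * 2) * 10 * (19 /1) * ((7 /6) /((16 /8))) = 665/3 = 221.67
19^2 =361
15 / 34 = 0.44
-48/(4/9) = -108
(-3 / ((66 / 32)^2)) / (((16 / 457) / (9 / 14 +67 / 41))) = -45.87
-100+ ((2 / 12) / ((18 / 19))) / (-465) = -5022019/50220 = -100.00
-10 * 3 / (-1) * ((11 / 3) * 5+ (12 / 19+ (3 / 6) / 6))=21715/38 = 571.45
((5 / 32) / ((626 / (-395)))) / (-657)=1975/13161024 = 0.00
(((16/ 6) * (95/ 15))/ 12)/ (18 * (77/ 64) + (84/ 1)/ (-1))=-64/2835 = -0.02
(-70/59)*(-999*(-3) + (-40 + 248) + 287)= -244440/59 = -4143.05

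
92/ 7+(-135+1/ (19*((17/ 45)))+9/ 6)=-543625/4522 = -120.22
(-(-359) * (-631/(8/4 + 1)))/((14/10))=-1132645/21 = -53935.48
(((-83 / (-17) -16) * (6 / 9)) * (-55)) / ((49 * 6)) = 165/119 = 1.39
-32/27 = -1.19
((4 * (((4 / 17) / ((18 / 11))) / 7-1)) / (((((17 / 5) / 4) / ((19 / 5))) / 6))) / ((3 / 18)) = -1275584/2023 = -630.54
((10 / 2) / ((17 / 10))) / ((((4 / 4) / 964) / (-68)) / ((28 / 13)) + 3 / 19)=18.63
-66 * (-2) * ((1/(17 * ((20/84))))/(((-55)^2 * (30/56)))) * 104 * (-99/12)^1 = -183456/10625 = -17.27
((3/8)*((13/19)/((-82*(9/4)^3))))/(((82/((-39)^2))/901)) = -3958994/862353 = -4.59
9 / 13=0.69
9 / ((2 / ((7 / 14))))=2.25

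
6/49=0.12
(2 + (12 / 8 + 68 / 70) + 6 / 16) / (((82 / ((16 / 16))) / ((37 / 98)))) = 50209/2250080 = 0.02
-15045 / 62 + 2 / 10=-75163/310 = -242.46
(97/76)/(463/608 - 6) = -776/3185 = -0.24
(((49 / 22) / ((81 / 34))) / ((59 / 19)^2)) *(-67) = -20147771/3101571 = -6.50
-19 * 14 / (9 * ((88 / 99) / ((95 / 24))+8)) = -12635/3516 = -3.59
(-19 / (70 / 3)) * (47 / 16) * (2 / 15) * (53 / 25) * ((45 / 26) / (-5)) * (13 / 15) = 141987/700000 = 0.20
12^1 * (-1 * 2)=-24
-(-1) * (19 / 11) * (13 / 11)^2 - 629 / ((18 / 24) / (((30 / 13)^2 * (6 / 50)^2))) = -348103493/5623475 = -61.90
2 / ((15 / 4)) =0.53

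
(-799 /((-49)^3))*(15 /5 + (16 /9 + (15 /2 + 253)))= 3815225/2117682 = 1.80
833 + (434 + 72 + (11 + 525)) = 1875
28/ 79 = 0.35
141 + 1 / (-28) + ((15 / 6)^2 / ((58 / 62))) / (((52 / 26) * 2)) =142.63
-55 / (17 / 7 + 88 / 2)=-77/65 = -1.18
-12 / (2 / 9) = -54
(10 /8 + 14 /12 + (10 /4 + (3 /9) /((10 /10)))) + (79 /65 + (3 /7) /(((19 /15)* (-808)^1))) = 45158821/6985160 = 6.46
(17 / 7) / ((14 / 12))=102/49 = 2.08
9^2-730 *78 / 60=-868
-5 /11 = -0.45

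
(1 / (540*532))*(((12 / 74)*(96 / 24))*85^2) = 1445/88578 = 0.02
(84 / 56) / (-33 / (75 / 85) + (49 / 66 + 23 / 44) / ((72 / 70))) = -35640/859399 = -0.04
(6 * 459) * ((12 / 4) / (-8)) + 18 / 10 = -20619/20 = -1030.95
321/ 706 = 0.45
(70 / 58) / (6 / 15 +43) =25/899 = 0.03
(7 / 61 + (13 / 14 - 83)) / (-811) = 69991/692594 = 0.10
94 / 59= 1.59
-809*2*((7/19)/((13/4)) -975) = 389609546/247 = 1577366.58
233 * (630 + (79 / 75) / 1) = 11027657/75 = 147035.43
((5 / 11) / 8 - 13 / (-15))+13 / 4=5509/1320 = 4.17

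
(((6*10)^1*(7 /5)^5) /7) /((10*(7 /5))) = 2058/625 = 3.29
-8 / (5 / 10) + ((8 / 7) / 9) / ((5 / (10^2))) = -848/63 = -13.46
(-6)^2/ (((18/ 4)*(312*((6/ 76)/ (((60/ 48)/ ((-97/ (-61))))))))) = 5795/22698 = 0.26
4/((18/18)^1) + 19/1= 23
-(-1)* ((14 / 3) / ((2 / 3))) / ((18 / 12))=14/3 = 4.67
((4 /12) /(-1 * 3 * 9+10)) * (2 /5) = -2/255 = -0.01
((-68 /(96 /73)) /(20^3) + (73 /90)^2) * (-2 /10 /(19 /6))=-3377053/82080000 = -0.04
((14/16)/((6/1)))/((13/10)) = 35/312 = 0.11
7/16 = 0.44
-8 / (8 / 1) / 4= -1/4 = -0.25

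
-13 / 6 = -2.17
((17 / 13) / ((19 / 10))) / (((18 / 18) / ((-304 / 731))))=-0.29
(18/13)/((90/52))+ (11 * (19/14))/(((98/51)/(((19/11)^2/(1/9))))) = 15801773/75460 = 209.41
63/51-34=-32.76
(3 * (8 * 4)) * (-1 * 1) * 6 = -576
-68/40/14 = -17/140 = -0.12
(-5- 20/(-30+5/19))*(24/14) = -5868/791 = -7.42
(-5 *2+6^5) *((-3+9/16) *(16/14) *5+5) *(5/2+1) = -485375/2 = -242687.50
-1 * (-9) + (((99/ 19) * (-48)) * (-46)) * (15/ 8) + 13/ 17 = 6970774/323 = 21581.34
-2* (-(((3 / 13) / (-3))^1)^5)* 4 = -8/371293 = 0.00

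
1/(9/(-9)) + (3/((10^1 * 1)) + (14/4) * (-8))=-287/10 = -28.70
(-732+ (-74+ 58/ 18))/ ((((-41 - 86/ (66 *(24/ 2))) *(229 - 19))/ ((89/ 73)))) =2829310/24955707 = 0.11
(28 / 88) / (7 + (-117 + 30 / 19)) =-133/45320 = 0.00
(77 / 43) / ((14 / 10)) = 55/43 = 1.28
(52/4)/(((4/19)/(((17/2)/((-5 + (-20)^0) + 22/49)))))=-205751/1392 = -147.81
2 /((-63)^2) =2/3969 = 0.00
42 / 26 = 21/13 = 1.62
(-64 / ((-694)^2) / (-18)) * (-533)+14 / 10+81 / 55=170987078/59602455 = 2.87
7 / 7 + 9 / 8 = 17/8 = 2.12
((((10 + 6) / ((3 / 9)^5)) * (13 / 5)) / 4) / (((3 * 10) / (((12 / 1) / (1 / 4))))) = 101088/25 = 4043.52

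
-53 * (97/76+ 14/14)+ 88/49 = -442593/3724 = -118.85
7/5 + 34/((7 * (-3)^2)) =611/315 = 1.94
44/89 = 0.49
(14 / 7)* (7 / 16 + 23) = 375/8 = 46.88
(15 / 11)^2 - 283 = -281.14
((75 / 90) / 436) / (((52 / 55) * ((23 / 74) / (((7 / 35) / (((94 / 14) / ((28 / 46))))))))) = 99715/845540904 = 0.00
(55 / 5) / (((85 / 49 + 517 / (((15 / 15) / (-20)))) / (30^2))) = -19404/20263 = -0.96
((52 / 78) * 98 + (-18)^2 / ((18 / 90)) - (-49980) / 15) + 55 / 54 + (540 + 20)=301231/54 = 5578.35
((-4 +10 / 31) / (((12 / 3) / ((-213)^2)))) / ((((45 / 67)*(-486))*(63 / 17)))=109092281/3163860 = 34.48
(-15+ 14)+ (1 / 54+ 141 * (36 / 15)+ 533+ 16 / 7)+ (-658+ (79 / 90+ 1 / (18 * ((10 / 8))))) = 203767/945 = 215.63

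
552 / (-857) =-552/857 = -0.64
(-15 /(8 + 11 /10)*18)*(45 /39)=-40500/1183 = -34.23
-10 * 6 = -60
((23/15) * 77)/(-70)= -253/150 = -1.69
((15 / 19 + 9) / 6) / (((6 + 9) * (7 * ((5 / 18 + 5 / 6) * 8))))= 93/53200 = 0.00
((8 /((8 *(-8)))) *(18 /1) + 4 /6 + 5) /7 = 41/84 = 0.49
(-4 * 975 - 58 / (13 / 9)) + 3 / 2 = -3938.65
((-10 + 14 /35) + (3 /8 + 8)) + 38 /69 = -1861/2760 = -0.67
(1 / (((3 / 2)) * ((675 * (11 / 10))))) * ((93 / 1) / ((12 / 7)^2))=1519/53460 = 0.03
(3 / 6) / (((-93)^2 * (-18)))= -1/311364 = 0.00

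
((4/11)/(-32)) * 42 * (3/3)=-21/44 = -0.48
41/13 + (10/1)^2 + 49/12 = 16729/156 = 107.24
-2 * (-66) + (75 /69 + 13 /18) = 55397/414 = 133.81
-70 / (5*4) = -7/2 = -3.50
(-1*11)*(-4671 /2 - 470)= 30860.50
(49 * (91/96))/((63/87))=18473/288 = 64.14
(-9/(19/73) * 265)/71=-174105/1349 = -129.06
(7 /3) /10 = 7/30 = 0.23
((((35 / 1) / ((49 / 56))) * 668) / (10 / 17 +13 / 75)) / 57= 11356000/18449 = 615.53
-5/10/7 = -1/14 = -0.07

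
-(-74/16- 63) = 67.62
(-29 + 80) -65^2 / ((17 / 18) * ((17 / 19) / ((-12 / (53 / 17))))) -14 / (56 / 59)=19280.87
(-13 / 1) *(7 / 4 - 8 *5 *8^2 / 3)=132847/12 = 11070.58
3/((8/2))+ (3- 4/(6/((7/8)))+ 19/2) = 38/3 = 12.67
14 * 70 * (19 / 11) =18620/11 = 1692.73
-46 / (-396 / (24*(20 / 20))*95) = 0.03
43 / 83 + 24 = 2035/83 = 24.52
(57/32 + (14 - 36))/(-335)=647/10720 = 0.06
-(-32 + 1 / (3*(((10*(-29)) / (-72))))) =4628/145 = 31.92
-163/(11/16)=-2608/11 = -237.09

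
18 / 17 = 1.06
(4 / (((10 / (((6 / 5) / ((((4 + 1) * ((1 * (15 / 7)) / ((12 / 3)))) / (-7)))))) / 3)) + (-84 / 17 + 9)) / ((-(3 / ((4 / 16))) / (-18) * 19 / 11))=103653/403750 = 0.26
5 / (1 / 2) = 10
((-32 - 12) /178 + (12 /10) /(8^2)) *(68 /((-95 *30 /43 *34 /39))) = 1818427/6764000 = 0.27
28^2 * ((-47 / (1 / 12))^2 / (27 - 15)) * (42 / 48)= 18184488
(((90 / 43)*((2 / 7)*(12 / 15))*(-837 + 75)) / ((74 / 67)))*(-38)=139683744/11137 = 12542.31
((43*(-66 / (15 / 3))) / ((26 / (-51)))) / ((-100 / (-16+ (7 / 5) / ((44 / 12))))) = 5651361/32500 = 173.89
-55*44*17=-41140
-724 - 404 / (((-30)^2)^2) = -146610101/202500 = -724.00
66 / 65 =1.02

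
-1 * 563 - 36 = -599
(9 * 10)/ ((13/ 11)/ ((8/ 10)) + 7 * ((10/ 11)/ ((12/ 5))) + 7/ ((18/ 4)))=35640/2251 = 15.83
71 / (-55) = -71/55 = -1.29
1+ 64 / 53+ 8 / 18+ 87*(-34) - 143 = -1477912/477 = -3098.35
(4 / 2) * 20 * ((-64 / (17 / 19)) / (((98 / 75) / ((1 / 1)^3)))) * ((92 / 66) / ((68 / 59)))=-412528000/155771 = -2648.30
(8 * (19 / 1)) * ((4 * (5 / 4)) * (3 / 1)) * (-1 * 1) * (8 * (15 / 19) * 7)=-100800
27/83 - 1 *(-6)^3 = 17955/83 = 216.33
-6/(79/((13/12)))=-13/158 = -0.08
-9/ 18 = -1/2 = -0.50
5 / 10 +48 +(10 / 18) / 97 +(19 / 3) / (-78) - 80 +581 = 2078473/3783 = 549.42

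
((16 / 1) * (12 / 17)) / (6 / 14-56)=-0.20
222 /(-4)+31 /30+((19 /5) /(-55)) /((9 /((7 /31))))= -4179088/76725 = -54.47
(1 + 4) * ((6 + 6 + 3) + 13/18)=1415/18 = 78.61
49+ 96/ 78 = 653/13 = 50.23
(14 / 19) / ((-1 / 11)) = -154/19 = -8.11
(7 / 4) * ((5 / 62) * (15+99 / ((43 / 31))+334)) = 158165/2666 = 59.33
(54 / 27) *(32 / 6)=32/3 = 10.67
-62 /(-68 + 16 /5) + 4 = 803/162 = 4.96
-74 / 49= -1.51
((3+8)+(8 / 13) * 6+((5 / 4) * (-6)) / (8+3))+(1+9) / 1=6867/286 = 24.01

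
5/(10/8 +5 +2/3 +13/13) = 12/19 = 0.63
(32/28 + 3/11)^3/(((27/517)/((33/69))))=60866363/2343033 = 25.98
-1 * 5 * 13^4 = -142805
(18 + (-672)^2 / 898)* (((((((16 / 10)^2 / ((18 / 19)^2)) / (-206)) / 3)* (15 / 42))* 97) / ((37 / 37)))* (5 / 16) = -151658627/5827122 = -26.03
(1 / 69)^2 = 1/4761 = 0.00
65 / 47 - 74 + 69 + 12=394/47 = 8.38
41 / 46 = 0.89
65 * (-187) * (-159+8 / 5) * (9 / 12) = 5739591/4 = 1434897.75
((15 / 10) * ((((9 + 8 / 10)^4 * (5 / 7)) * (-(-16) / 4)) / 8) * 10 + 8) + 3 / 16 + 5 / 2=19769307/400 = 49423.27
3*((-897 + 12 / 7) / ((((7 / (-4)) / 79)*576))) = 165031/784 = 210.50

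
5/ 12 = 0.42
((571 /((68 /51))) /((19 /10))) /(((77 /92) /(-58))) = -22851420/1463 = -15619.56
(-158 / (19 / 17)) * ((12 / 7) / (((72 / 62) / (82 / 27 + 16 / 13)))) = -17818924/20007 = -890.63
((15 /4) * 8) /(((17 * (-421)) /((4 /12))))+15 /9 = 35755/21471 = 1.67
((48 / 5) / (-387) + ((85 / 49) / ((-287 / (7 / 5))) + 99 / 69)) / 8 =20885029/119214060 = 0.18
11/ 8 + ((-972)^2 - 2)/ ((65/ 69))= 521520379/520 = 1002923.81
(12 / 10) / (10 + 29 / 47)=282/2495 = 0.11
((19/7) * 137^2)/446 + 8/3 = 1094809/9366 = 116.89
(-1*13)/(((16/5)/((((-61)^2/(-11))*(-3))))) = -725595/176 = -4122.70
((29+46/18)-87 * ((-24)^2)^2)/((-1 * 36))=64945081/81 = 801791.12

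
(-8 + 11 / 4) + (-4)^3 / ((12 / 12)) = -277/4 = -69.25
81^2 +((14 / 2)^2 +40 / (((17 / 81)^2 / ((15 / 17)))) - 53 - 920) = 31631181/4913 = 6438.26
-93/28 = -3.32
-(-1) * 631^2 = 398161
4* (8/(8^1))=4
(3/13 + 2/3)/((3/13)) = 35/9 = 3.89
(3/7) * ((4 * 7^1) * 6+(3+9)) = 540/7 = 77.14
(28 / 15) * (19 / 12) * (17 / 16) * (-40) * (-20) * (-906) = -6828220/3 = -2276073.33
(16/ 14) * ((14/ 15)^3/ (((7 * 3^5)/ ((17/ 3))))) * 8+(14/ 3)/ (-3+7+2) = 1974553/2460375 = 0.80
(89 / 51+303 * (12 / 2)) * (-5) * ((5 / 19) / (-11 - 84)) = 464035/18411 = 25.20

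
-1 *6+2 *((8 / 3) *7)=94/3 = 31.33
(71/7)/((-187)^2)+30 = 7343561/244783 = 30.00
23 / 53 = 0.43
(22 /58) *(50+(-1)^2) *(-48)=-26928/29 = -928.55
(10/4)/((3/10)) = 25/3 = 8.33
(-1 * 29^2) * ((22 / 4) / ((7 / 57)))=-527307/14 = -37664.79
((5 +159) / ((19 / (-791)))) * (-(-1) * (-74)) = 9599576/19 = 505240.84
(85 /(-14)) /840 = -17/2352 = -0.01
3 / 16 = 0.19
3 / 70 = 0.04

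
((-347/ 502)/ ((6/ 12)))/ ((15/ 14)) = -4858/3765 = -1.29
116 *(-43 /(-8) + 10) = 3567/2 = 1783.50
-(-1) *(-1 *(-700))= 700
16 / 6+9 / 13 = 3.36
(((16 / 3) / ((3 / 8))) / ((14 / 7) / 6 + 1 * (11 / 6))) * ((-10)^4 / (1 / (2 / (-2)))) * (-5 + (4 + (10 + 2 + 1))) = -10240000/13 = -787692.31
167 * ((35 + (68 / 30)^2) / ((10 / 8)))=6032708/1125 = 5362.41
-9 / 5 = -1.80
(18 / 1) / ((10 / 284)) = 511.20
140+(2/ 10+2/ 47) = 32957/235 = 140.24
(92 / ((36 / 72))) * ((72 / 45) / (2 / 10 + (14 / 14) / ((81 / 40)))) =119232/281 = 424.31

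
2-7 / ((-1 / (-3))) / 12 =1/4 = 0.25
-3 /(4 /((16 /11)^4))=-49152/14641 = -3.36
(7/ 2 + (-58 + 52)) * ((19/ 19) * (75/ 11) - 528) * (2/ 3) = 9555/11 = 868.64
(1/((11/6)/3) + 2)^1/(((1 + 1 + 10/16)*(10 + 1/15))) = 1600/11627 = 0.14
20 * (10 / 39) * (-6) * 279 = -111600/13 = -8584.62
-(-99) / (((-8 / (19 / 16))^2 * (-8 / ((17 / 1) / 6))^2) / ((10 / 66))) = 521645/12582912 = 0.04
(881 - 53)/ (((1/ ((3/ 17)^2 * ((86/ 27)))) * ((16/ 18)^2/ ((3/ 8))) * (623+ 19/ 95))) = 3604905/57633536 = 0.06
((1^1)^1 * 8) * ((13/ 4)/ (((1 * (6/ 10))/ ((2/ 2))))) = 130/3 = 43.33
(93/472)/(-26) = -93/12272 = -0.01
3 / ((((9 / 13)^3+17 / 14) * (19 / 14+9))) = 1291836/6895475 = 0.19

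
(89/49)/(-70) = -89/3430 = -0.03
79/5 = 15.80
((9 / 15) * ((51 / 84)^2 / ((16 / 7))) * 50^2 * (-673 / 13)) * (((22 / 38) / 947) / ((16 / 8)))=-802300125/209582464 = -3.83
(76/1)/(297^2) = 76/88209 = 0.00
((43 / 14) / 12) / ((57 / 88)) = 473/1197 = 0.40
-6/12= -1/2 = -0.50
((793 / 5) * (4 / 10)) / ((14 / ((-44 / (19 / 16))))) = -558272/3325 = -167.90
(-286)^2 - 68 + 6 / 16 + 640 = 82368.38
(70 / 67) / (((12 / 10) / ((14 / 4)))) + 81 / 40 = 40781/8040 = 5.07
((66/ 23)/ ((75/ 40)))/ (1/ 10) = 352/23 = 15.30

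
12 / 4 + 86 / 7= 107/7 = 15.29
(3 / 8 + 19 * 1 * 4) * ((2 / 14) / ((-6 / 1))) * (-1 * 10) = 3055/168 = 18.18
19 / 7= 2.71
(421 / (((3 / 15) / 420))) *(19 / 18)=2799650/3 = 933216.67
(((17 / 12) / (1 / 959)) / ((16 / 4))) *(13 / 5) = 211939/240 = 883.08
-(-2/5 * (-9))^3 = -5832/125 = -46.66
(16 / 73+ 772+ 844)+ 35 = 120539/73 = 1651.22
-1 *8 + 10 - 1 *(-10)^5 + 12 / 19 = 1900050/19 = 100002.63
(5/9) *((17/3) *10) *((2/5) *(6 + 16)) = 7480/27 = 277.04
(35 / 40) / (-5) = -7/40 = -0.18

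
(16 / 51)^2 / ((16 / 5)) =80/2601 = 0.03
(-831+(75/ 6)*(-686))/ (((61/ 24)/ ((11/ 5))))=-2483184/305 = -8141.59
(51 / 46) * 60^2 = 91800/23 = 3991.30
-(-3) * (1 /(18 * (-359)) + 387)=2500793/2154 = 1161.00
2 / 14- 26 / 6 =-88/21 = -4.19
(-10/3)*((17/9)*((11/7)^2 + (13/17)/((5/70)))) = -109750/1323 = -82.96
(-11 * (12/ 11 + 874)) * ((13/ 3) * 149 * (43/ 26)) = -30836891/3 = -10278963.67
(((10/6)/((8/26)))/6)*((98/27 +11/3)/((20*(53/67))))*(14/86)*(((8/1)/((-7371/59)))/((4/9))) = -778741/79746768 = -0.01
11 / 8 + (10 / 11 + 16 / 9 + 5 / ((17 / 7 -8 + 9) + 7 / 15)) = 1731553/323928 = 5.35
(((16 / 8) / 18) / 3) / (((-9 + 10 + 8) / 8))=8/243 = 0.03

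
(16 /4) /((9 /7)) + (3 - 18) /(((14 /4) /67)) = -17894/63 = -284.03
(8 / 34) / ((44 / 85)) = 5/11 = 0.45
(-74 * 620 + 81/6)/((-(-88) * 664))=-91733/116864 = -0.78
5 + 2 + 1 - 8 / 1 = 0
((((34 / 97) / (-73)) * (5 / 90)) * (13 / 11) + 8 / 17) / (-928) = -193255/381354336 = 0.00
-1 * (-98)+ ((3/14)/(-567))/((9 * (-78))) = 182034217/1857492 = 98.00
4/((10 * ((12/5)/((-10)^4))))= 5000/3 = 1666.67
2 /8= 1/4 = 0.25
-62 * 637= -39494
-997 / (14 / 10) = -4985/7 = -712.14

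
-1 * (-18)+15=33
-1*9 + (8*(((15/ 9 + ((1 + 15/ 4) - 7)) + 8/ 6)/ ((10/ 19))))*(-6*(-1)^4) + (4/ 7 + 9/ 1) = -2374/35 = -67.83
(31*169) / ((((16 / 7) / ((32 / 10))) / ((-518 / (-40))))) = 9498307/100 = 94983.07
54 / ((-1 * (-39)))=18/13 = 1.38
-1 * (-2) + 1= 3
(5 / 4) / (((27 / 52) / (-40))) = -2600/27 = -96.30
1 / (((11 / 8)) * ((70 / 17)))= 68/385 = 0.18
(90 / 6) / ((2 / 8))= 60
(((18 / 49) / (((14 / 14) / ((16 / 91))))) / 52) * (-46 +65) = 1368/57967 = 0.02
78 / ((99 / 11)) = 26/3 = 8.67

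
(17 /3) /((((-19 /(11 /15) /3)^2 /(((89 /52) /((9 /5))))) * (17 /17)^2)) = 183073/2534220 = 0.07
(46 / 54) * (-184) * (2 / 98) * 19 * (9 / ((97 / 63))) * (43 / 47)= -10372632/31913 = -325.03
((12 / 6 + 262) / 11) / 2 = 12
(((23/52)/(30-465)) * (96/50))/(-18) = 46/424125 = 0.00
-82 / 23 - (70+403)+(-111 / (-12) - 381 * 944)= -33132081/92 = -360131.32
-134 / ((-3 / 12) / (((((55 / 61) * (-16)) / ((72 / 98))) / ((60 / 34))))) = -9822736/1647 = -5964.02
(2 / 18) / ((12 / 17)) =0.16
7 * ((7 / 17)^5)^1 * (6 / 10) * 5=352947/1419857 = 0.25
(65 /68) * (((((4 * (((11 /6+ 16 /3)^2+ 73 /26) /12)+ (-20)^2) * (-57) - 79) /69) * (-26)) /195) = 11189041/253368 = 44.16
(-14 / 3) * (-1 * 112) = 1568/3 = 522.67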